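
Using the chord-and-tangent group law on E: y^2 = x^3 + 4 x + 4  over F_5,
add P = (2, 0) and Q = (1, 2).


P != Q, so use the chord formula.
s = (y2 - y1) / (x2 - x1) = (2) / (4) mod 5 = 3
x3 = s^2 - x1 - x2 mod 5 = 3^2 - 2 - 1 = 1
y3 = s (x1 - x3) - y1 mod 5 = 3 * (2 - 1) - 0 = 3

P + Q = (1, 3)


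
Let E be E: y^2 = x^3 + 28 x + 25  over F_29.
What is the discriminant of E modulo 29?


4 a^3 + 27 b^2 = 4*28^3 + 27*25^2 = 87808 + 16875 = 104683
Delta = -16 * (104683) = -1674928
Delta mod 29 = 25

Delta = 25 (mod 29)


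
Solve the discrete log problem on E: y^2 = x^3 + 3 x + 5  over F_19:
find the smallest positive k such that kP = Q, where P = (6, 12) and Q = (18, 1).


Enumerate multiples of P until we hit Q = (18, 1):
  1P = (6, 12)
  2P = (18, 18)
  3P = (0, 10)
  4P = (11, 18)
  5P = (8, 16)
  6P = (9, 1)
  7P = (9, 18)
  8P = (8, 3)
  9P = (11, 1)
  10P = (0, 9)
  11P = (18, 1)
Match found at i = 11.

k = 11


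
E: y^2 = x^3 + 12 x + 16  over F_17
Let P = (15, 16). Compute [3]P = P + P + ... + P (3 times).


k = 3 = 11_2 (binary, LSB first: 11)
Double-and-add from P = (15, 16):
  bit 0 = 1: acc = O + (15, 16) = (15, 16)
  bit 1 = 1: acc = (15, 16) + (12, 16) = (7, 1)

3P = (7, 1)


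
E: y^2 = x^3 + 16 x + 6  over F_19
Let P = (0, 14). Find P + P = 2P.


Doubling: s = (3 x1^2 + a) / (2 y1)
s = (3*0^2 + 16) / (2*14) mod 19 = 6
x3 = s^2 - 2 x1 mod 19 = 6^2 - 2*0 = 17
y3 = s (x1 - x3) - y1 mod 19 = 6 * (0 - 17) - 14 = 17

2P = (17, 17)


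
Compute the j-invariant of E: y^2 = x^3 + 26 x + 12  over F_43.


Delta = -16(4 a^3 + 27 b^2) mod 43 = 29
-1728 * (4 a)^3 = -1728 * (4*26)^3 mod 43 = 42
j = 42 * 29^(-1) mod 43 = 40

j = 40 (mod 43)


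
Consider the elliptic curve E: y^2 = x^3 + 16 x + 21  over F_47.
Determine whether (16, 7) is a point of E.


Check whether y^2 = x^3 + 16 x + 21 (mod 47) for (x, y) = (16, 7).
LHS: y^2 = 7^2 mod 47 = 2
RHS: x^3 + 16 x + 21 = 16^3 + 16*16 + 21 mod 47 = 2
LHS = RHS

Yes, on the curve


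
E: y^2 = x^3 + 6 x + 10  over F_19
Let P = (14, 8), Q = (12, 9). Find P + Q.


P != Q, so use the chord formula.
s = (y2 - y1) / (x2 - x1) = (1) / (17) mod 19 = 9
x3 = s^2 - x1 - x2 mod 19 = 9^2 - 14 - 12 = 17
y3 = s (x1 - x3) - y1 mod 19 = 9 * (14 - 17) - 8 = 3

P + Q = (17, 3)


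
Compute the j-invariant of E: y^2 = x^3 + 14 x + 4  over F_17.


Delta = -16(4 a^3 + 27 b^2) mod 17 = 1
-1728 * (4 a)^3 = -1728 * (4*14)^3 mod 17 = 2
j = 2 * 1^(-1) mod 17 = 2

j = 2 (mod 17)


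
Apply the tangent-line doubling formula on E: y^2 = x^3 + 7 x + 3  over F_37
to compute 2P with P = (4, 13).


Doubling: s = (3 x1^2 + a) / (2 y1)
s = (3*4^2 + 7) / (2*13) mod 37 = 32
x3 = s^2 - 2 x1 mod 37 = 32^2 - 2*4 = 17
y3 = s (x1 - x3) - y1 mod 37 = 32 * (4 - 17) - 13 = 15

2P = (17, 15)


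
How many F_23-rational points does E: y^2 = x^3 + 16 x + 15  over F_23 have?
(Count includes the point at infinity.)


For each x in F_23, count y with y^2 = x^3 + 16 x + 15 mod 23:
  x = 1: RHS = 9, y in [3, 20]  -> 2 point(s)
  x = 2: RHS = 9, y in [3, 20]  -> 2 point(s)
  x = 5: RHS = 13, y in [6, 17]  -> 2 point(s)
  x = 10: RHS = 2, y in [5, 18]  -> 2 point(s)
  x = 11: RHS = 4, y in [2, 21]  -> 2 point(s)
  x = 12: RHS = 3, y in [7, 16]  -> 2 point(s)
  x = 14: RHS = 16, y in [4, 19]  -> 2 point(s)
  x = 17: RHS = 2, y in [5, 18]  -> 2 point(s)
  x = 19: RHS = 2, y in [5, 18]  -> 2 point(s)
  x = 20: RHS = 9, y in [3, 20]  -> 2 point(s)
Affine points: 20. Add the point at infinity: total = 21.

#E(F_23) = 21


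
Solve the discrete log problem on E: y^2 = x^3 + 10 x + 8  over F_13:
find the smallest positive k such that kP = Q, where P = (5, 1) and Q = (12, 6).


Enumerate multiples of P until we hit Q = (12, 6):
  1P = (5, 1)
  2P = (12, 7)
  3P = (10, 4)
  4P = (2, 6)
  5P = (3, 0)
  6P = (2, 7)
  7P = (10, 9)
  8P = (12, 6)
Match found at i = 8.

k = 8


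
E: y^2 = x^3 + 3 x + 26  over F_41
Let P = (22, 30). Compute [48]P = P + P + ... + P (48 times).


k = 48 = 110000_2 (binary, LSB first: 000011)
Double-and-add from P = (22, 30):
  bit 0 = 0: acc unchanged = O
  bit 1 = 0: acc unchanged = O
  bit 2 = 0: acc unchanged = O
  bit 3 = 0: acc unchanged = O
  bit 4 = 1: acc = O + (21, 17) = (21, 17)
  bit 5 = 1: acc = (21, 17) + (3, 29) = (22, 11)

48P = (22, 11)


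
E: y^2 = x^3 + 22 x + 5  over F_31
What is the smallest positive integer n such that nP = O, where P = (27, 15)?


Compute successive multiples of P until we hit O:
  1P = (27, 15)
  2P = (10, 4)
  3P = (3, 6)
  4P = (21, 26)
  5P = (1, 20)
  6P = (4, 8)
  7P = (9, 8)
  8P = (14, 9)
  ... (continuing to 37P)
  37P = O

ord(P) = 37


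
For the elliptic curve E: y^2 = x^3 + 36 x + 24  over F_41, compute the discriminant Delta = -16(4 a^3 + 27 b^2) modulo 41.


4 a^3 + 27 b^2 = 4*36^3 + 27*24^2 = 186624 + 15552 = 202176
Delta = -16 * (202176) = -3234816
Delta mod 41 = 2

Delta = 2 (mod 41)


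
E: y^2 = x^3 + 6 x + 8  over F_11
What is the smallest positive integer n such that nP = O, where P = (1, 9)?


Compute successive multiples of P until we hit O:
  1P = (1, 9)
  2P = (1, 2)
  3P = O

ord(P) = 3


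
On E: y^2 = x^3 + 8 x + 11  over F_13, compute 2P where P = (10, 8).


Doubling: s = (3 x1^2 + a) / (2 y1)
s = (3*10^2 + 8) / (2*8) mod 13 = 3
x3 = s^2 - 2 x1 mod 13 = 3^2 - 2*10 = 2
y3 = s (x1 - x3) - y1 mod 13 = 3 * (10 - 2) - 8 = 3

2P = (2, 3)


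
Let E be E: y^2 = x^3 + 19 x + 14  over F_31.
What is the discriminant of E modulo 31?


4 a^3 + 27 b^2 = 4*19^3 + 27*14^2 = 27436 + 5292 = 32728
Delta = -16 * (32728) = -523648
Delta mod 31 = 4

Delta = 4 (mod 31)


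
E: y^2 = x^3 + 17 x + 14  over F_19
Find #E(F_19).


For each x in F_19, count y with y^2 = x^3 + 17 x + 14 mod 19:
  x = 3: RHS = 16, y in [4, 15]  -> 2 point(s)
  x = 6: RHS = 9, y in [3, 16]  -> 2 point(s)
  x = 7: RHS = 1, y in [1, 18]  -> 2 point(s)
  x = 8: RHS = 16, y in [4, 15]  -> 2 point(s)
  x = 10: RHS = 6, y in [5, 14]  -> 2 point(s)
  x = 13: RHS = 0, y in [0]  -> 1 point(s)
Affine points: 11. Add the point at infinity: total = 12.

#E(F_19) = 12


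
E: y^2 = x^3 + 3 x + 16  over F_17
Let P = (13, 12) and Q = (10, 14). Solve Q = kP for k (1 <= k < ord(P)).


Enumerate multiples of P until we hit Q = (10, 14):
  1P = (13, 12)
  2P = (8, 5)
  3P = (0, 13)
  4P = (3, 16)
  5P = (10, 14)
Match found at i = 5.

k = 5


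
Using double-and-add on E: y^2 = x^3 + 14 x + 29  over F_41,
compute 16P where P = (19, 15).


k = 16 = 10000_2 (binary, LSB first: 00001)
Double-and-add from P = (19, 15):
  bit 0 = 0: acc unchanged = O
  bit 1 = 0: acc unchanged = O
  bit 2 = 0: acc unchanged = O
  bit 3 = 0: acc unchanged = O
  bit 4 = 1: acc = O + (19, 26) = (19, 26)

16P = (19, 26)


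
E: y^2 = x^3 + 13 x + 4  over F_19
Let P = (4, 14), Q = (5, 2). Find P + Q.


P != Q, so use the chord formula.
s = (y2 - y1) / (x2 - x1) = (7) / (1) mod 19 = 7
x3 = s^2 - x1 - x2 mod 19 = 7^2 - 4 - 5 = 2
y3 = s (x1 - x3) - y1 mod 19 = 7 * (4 - 2) - 14 = 0

P + Q = (2, 0)


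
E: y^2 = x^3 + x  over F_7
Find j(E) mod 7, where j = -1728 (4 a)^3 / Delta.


Delta = -16(4 a^3 + 27 b^2) mod 7 = 6
-1728 * (4 a)^3 = -1728 * (4*1)^3 mod 7 = 1
j = 1 * 6^(-1) mod 7 = 6

j = 6 (mod 7)


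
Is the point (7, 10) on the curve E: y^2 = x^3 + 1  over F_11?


Check whether y^2 = x^3 + 0 x + 1 (mod 11) for (x, y) = (7, 10).
LHS: y^2 = 10^2 mod 11 = 1
RHS: x^3 + 0 x + 1 = 7^3 + 0*7 + 1 mod 11 = 3
LHS != RHS

No, not on the curve


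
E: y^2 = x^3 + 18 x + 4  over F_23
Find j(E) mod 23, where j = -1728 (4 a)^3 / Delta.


Delta = -16(4 a^3 + 27 b^2) mod 23 = 7
-1728 * (4 a)^3 = -1728 * (4*18)^3 mod 23 = 11
j = 11 * 7^(-1) mod 23 = 18

j = 18 (mod 23)


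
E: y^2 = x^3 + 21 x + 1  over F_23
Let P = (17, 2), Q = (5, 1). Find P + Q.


P != Q, so use the chord formula.
s = (y2 - y1) / (x2 - x1) = (22) / (11) mod 23 = 2
x3 = s^2 - x1 - x2 mod 23 = 2^2 - 17 - 5 = 5
y3 = s (x1 - x3) - y1 mod 23 = 2 * (17 - 5) - 2 = 22

P + Q = (5, 22)


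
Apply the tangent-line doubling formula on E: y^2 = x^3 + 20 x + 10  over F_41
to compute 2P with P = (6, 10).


Doubling: s = (3 x1^2 + a) / (2 y1)
s = (3*6^2 + 20) / (2*10) mod 41 = 31
x3 = s^2 - 2 x1 mod 41 = 31^2 - 2*6 = 6
y3 = s (x1 - x3) - y1 mod 41 = 31 * (6 - 6) - 10 = 31

2P = (6, 31)


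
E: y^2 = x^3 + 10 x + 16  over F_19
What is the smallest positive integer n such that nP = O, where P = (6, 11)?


Compute successive multiples of P until we hit O:
  1P = (6, 11)
  2P = (13, 5)
  3P = (5, 18)
  4P = (0, 4)
  5P = (17, 11)
  6P = (15, 8)
  7P = (15, 11)
  8P = (17, 8)
  ... (continuing to 13P)
  13P = O

ord(P) = 13


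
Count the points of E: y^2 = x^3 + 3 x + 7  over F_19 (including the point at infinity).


For each x in F_19, count y with y^2 = x^3 + 3 x + 7 mod 19:
  x = 0: RHS = 7, y in [8, 11]  -> 2 point(s)
  x = 1: RHS = 11, y in [7, 12]  -> 2 point(s)
  x = 3: RHS = 5, y in [9, 10]  -> 2 point(s)
  x = 4: RHS = 7, y in [8, 11]  -> 2 point(s)
  x = 8: RHS = 11, y in [7, 12]  -> 2 point(s)
  x = 10: RHS = 11, y in [7, 12]  -> 2 point(s)
  x = 12: RHS = 4, y in [2, 17]  -> 2 point(s)
  x = 13: RHS = 1, y in [1, 18]  -> 2 point(s)
  x = 14: RHS = 0, y in [0]  -> 1 point(s)
  x = 15: RHS = 7, y in [8, 11]  -> 2 point(s)
  x = 16: RHS = 9, y in [3, 16]  -> 2 point(s)
Affine points: 21. Add the point at infinity: total = 22.

#E(F_19) = 22


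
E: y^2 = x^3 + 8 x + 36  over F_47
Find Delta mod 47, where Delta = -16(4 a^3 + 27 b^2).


4 a^3 + 27 b^2 = 4*8^3 + 27*36^2 = 2048 + 34992 = 37040
Delta = -16 * (37040) = -592640
Delta mod 47 = 30

Delta = 30 (mod 47)


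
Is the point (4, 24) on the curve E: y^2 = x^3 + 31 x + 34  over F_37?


Check whether y^2 = x^3 + 31 x + 34 (mod 37) for (x, y) = (4, 24).
LHS: y^2 = 24^2 mod 37 = 21
RHS: x^3 + 31 x + 34 = 4^3 + 31*4 + 34 mod 37 = 0
LHS != RHS

No, not on the curve


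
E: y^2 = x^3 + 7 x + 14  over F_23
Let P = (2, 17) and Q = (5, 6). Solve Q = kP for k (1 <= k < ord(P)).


Enumerate multiples of P until we hit Q = (5, 6):
  1P = (2, 17)
  2P = (14, 2)
  3P = (10, 16)
  4P = (20, 14)
  5P = (17, 20)
  6P = (16, 17)
  7P = (5, 6)
Match found at i = 7.

k = 7


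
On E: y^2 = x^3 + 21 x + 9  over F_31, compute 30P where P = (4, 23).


k = 30 = 11110_2 (binary, LSB first: 01111)
Double-and-add from P = (4, 23):
  bit 0 = 0: acc unchanged = O
  bit 1 = 1: acc = O + (2, 11) = (2, 11)
  bit 2 = 1: acc = (2, 11) + (6, 14) = (10, 14)
  bit 3 = 1: acc = (10, 14) + (8, 10) = (17, 3)
  bit 4 = 1: acc = (17, 3) + (20, 11) = (8, 21)

30P = (8, 21)


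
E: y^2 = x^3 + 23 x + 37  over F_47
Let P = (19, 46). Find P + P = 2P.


Doubling: s = (3 x1^2 + a) / (2 y1)
s = (3*19^2 + 23) / (2*46) mod 47 = 11
x3 = s^2 - 2 x1 mod 47 = 11^2 - 2*19 = 36
y3 = s (x1 - x3) - y1 mod 47 = 11 * (19 - 36) - 46 = 2

2P = (36, 2)


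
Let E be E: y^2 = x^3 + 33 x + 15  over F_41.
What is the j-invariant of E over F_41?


Delta = -16(4 a^3 + 27 b^2) mod 41 = 20
-1728 * (4 a)^3 = -1728 * (4*33)^3 mod 41 = 13
j = 13 * 20^(-1) mod 41 = 15

j = 15 (mod 41)


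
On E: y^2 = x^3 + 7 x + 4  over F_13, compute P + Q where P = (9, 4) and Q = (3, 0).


P != Q, so use the chord formula.
s = (y2 - y1) / (x2 - x1) = (9) / (7) mod 13 = 5
x3 = s^2 - x1 - x2 mod 13 = 5^2 - 9 - 3 = 0
y3 = s (x1 - x3) - y1 mod 13 = 5 * (9 - 0) - 4 = 2

P + Q = (0, 2)


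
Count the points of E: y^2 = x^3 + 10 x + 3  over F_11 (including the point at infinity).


For each x in F_11, count y with y^2 = x^3 + 10 x + 3 mod 11:
  x = 0: RHS = 3, y in [5, 6]  -> 2 point(s)
  x = 1: RHS = 3, y in [5, 6]  -> 2 point(s)
  x = 2: RHS = 9, y in [3, 8]  -> 2 point(s)
  x = 3: RHS = 5, y in [4, 7]  -> 2 point(s)
  x = 6: RHS = 4, y in [2, 9]  -> 2 point(s)
  x = 7: RHS = 9, y in [3, 8]  -> 2 point(s)
  x = 8: RHS = 1, y in [1, 10]  -> 2 point(s)
  x = 10: RHS = 3, y in [5, 6]  -> 2 point(s)
Affine points: 16. Add the point at infinity: total = 17.

#E(F_11) = 17


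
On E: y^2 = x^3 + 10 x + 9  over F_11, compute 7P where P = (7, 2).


k = 7 = 111_2 (binary, LSB first: 111)
Double-and-add from P = (7, 2):
  bit 0 = 1: acc = O + (7, 2) = (7, 2)
  bit 1 = 1: acc = (7, 2) + (1, 8) = (4, 6)
  bit 2 = 1: acc = (4, 6) + (3, 0) = (7, 9)

7P = (7, 9)


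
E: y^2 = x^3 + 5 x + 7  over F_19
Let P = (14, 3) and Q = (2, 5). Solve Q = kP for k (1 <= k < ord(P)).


Enumerate multiples of P until we hit Q = (2, 5):
  1P = (14, 3)
  2P = (2, 5)
Match found at i = 2.

k = 2


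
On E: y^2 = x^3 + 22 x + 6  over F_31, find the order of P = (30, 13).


Compute successive multiples of P until we hit O:
  1P = (30, 13)
  2P = (27, 3)
  3P = (23, 0)
  4P = (27, 28)
  5P = (30, 18)
  6P = O

ord(P) = 6


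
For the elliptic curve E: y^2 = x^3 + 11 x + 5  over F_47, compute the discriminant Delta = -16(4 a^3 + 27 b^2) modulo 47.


4 a^3 + 27 b^2 = 4*11^3 + 27*5^2 = 5324 + 675 = 5999
Delta = -16 * (5999) = -95984
Delta mod 47 = 37

Delta = 37 (mod 47)


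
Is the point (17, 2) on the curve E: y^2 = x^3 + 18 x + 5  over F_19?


Check whether y^2 = x^3 + 18 x + 5 (mod 19) for (x, y) = (17, 2).
LHS: y^2 = 2^2 mod 19 = 4
RHS: x^3 + 18 x + 5 = 17^3 + 18*17 + 5 mod 19 = 18
LHS != RHS

No, not on the curve


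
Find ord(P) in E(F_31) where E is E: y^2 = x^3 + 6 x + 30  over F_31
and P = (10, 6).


Compute successive multiples of P until we hit O:
  1P = (10, 6)
  2P = (18, 7)
  3P = (19, 20)
  4P = (27, 2)
  5P = (8, 30)
  6P = (2, 22)
  7P = (23, 20)
  8P = (12, 30)
  ... (continuing to 29P)
  29P = O

ord(P) = 29


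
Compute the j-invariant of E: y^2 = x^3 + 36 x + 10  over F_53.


Delta = -16(4 a^3 + 27 b^2) mod 53 = 31
-1728 * (4 a)^3 = -1728 * (4*36)^3 mod 53 = 39
j = 39 * 31^(-1) mod 53 = 44

j = 44 (mod 53)


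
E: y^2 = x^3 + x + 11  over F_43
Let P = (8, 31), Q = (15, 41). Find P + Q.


P != Q, so use the chord formula.
s = (y2 - y1) / (x2 - x1) = (10) / (7) mod 43 = 26
x3 = s^2 - x1 - x2 mod 43 = 26^2 - 8 - 15 = 8
y3 = s (x1 - x3) - y1 mod 43 = 26 * (8 - 8) - 31 = 12

P + Q = (8, 12)


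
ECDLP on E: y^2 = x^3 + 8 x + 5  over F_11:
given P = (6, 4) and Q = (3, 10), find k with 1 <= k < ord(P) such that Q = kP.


Enumerate multiples of P until we hit Q = (3, 10):
  1P = (6, 4)
  2P = (3, 1)
  3P = (3, 10)
Match found at i = 3.

k = 3


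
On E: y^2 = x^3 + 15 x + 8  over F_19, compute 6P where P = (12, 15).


k = 6 = 110_2 (binary, LSB first: 011)
Double-and-add from P = (12, 15):
  bit 0 = 0: acc unchanged = O
  bit 1 = 1: acc = O + (12, 4) = (12, 4)
  bit 2 = 1: acc = (12, 4) + (12, 15) = O

6P = O


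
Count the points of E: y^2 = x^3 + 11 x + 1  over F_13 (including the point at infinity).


For each x in F_13, count y with y^2 = x^3 + 11 x + 1 mod 13:
  x = 0: RHS = 1, y in [1, 12]  -> 2 point(s)
  x = 1: RHS = 0, y in [0]  -> 1 point(s)
  x = 3: RHS = 9, y in [3, 10]  -> 2 point(s)
  x = 5: RHS = 12, y in [5, 8]  -> 2 point(s)
  x = 6: RHS = 10, y in [6, 7]  -> 2 point(s)
  x = 8: RHS = 3, y in [4, 9]  -> 2 point(s)
  x = 9: RHS = 10, y in [6, 7]  -> 2 point(s)
  x = 11: RHS = 10, y in [6, 7]  -> 2 point(s)
Affine points: 15. Add the point at infinity: total = 16.

#E(F_13) = 16


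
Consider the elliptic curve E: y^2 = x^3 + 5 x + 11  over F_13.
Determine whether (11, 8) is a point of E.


Check whether y^2 = x^3 + 5 x + 11 (mod 13) for (x, y) = (11, 8).
LHS: y^2 = 8^2 mod 13 = 12
RHS: x^3 + 5 x + 11 = 11^3 + 5*11 + 11 mod 13 = 6
LHS != RHS

No, not on the curve


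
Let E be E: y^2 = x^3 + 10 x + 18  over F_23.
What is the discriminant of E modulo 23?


4 a^3 + 27 b^2 = 4*10^3 + 27*18^2 = 4000 + 8748 = 12748
Delta = -16 * (12748) = -203968
Delta mod 23 = 19

Delta = 19 (mod 23)


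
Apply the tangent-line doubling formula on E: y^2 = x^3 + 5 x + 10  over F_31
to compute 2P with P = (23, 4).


Doubling: s = (3 x1^2 + a) / (2 y1)
s = (3*23^2 + 5) / (2*4) mod 31 = 13
x3 = s^2 - 2 x1 mod 31 = 13^2 - 2*23 = 30
y3 = s (x1 - x3) - y1 mod 31 = 13 * (23 - 30) - 4 = 29

2P = (30, 29)


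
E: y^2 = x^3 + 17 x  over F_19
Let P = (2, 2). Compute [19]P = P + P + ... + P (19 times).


k = 19 = 10011_2 (binary, LSB first: 11001)
Double-and-add from P = (2, 2):
  bit 0 = 1: acc = O + (2, 2) = (2, 2)
  bit 1 = 1: acc = (2, 2) + (7, 14) = (15, 1)
  bit 2 = 0: acc unchanged = (15, 1)
  bit 3 = 0: acc unchanged = (15, 1)
  bit 4 = 1: acc = (15, 1) + (11, 13) = (2, 17)

19P = (2, 17)


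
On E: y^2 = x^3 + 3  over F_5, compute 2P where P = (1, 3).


Doubling: s = (3 x1^2 + a) / (2 y1)
s = (3*1^2 + 0) / (2*3) mod 5 = 3
x3 = s^2 - 2 x1 mod 5 = 3^2 - 2*1 = 2
y3 = s (x1 - x3) - y1 mod 5 = 3 * (1 - 2) - 3 = 4

2P = (2, 4)


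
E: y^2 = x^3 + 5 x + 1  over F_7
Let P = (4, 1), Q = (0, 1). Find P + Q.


P != Q, so use the chord formula.
s = (y2 - y1) / (x2 - x1) = (0) / (3) mod 7 = 0
x3 = s^2 - x1 - x2 mod 7 = 0^2 - 4 - 0 = 3
y3 = s (x1 - x3) - y1 mod 7 = 0 * (4 - 3) - 1 = 6

P + Q = (3, 6)


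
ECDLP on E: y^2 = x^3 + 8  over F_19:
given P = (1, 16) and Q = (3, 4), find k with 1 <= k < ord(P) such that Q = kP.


Enumerate multiples of P until we hit Q = (3, 4):
  1P = (1, 16)
  2P = (3, 4)
Match found at i = 2.

k = 2


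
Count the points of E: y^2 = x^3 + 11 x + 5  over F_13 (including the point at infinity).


For each x in F_13, count y with y^2 = x^3 + 11 x + 5 mod 13:
  x = 1: RHS = 4, y in [2, 11]  -> 2 point(s)
  x = 2: RHS = 9, y in [3, 10]  -> 2 point(s)
  x = 3: RHS = 0, y in [0]  -> 1 point(s)
  x = 4: RHS = 9, y in [3, 10]  -> 2 point(s)
  x = 5: RHS = 3, y in [4, 9]  -> 2 point(s)
  x = 6: RHS = 1, y in [1, 12]  -> 2 point(s)
  x = 7: RHS = 9, y in [3, 10]  -> 2 point(s)
  x = 9: RHS = 1, y in [1, 12]  -> 2 point(s)
  x = 10: RHS = 10, y in [6, 7]  -> 2 point(s)
  x = 11: RHS = 1, y in [1, 12]  -> 2 point(s)
Affine points: 19. Add the point at infinity: total = 20.

#E(F_13) = 20


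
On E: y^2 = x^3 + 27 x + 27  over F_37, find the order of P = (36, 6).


Compute successive multiples of P until we hit O:
  1P = (36, 6)
  2P = (36, 31)
  3P = O

ord(P) = 3


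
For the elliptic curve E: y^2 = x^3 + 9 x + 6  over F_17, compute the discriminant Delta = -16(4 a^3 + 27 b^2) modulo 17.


4 a^3 + 27 b^2 = 4*9^3 + 27*6^2 = 2916 + 972 = 3888
Delta = -16 * (3888) = -62208
Delta mod 17 = 12

Delta = 12 (mod 17)


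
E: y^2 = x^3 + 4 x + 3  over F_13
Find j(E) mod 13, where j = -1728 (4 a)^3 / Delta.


Delta = -16(4 a^3 + 27 b^2) mod 13 = 11
-1728 * (4 a)^3 = -1728 * (4*4)^3 mod 13 = 1
j = 1 * 11^(-1) mod 13 = 6

j = 6 (mod 13)


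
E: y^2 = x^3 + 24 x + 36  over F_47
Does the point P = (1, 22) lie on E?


Check whether y^2 = x^3 + 24 x + 36 (mod 47) for (x, y) = (1, 22).
LHS: y^2 = 22^2 mod 47 = 14
RHS: x^3 + 24 x + 36 = 1^3 + 24*1 + 36 mod 47 = 14
LHS = RHS

Yes, on the curve


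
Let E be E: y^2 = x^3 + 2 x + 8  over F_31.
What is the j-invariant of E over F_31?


Delta = -16(4 a^3 + 27 b^2) mod 31 = 19
-1728 * (4 a)^3 = -1728 * (4*2)^3 mod 31 = 4
j = 4 * 19^(-1) mod 31 = 10

j = 10 (mod 31)


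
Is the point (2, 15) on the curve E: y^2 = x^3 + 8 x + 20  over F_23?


Check whether y^2 = x^3 + 8 x + 20 (mod 23) for (x, y) = (2, 15).
LHS: y^2 = 15^2 mod 23 = 18
RHS: x^3 + 8 x + 20 = 2^3 + 8*2 + 20 mod 23 = 21
LHS != RHS

No, not on the curve


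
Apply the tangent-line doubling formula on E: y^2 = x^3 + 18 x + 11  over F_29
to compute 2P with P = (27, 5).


Doubling: s = (3 x1^2 + a) / (2 y1)
s = (3*27^2 + 18) / (2*5) mod 29 = 3
x3 = s^2 - 2 x1 mod 29 = 3^2 - 2*27 = 13
y3 = s (x1 - x3) - y1 mod 29 = 3 * (27 - 13) - 5 = 8

2P = (13, 8)


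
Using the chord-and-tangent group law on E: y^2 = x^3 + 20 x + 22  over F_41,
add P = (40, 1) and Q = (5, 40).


P != Q, so use the chord formula.
s = (y2 - y1) / (x2 - x1) = (39) / (6) mod 41 = 27
x3 = s^2 - x1 - x2 mod 41 = 27^2 - 40 - 5 = 28
y3 = s (x1 - x3) - y1 mod 41 = 27 * (40 - 28) - 1 = 36

P + Q = (28, 36)


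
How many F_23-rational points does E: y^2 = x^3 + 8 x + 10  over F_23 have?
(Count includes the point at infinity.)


For each x in F_23, count y with y^2 = x^3 + 8 x + 10 mod 23:
  x = 7: RHS = 18, y in [8, 15]  -> 2 point(s)
  x = 9: RHS = 6, y in [11, 12]  -> 2 point(s)
  x = 10: RHS = 9, y in [3, 20]  -> 2 point(s)
  x = 11: RHS = 3, y in [7, 16]  -> 2 point(s)
  x = 15: RHS = 9, y in [3, 20]  -> 2 point(s)
  x = 16: RHS = 2, y in [5, 18]  -> 2 point(s)
  x = 18: RHS = 6, y in [11, 12]  -> 2 point(s)
  x = 19: RHS = 6, y in [11, 12]  -> 2 point(s)
  x = 21: RHS = 9, y in [3, 20]  -> 2 point(s)
  x = 22: RHS = 1, y in [1, 22]  -> 2 point(s)
Affine points: 20. Add the point at infinity: total = 21.

#E(F_23) = 21


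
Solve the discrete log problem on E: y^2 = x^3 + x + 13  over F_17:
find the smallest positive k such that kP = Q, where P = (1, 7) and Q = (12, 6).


Enumerate multiples of P until we hit Q = (12, 6):
  1P = (1, 7)
  2P = (13, 9)
  3P = (12, 11)
  4P = (12, 6)
Match found at i = 4.

k = 4


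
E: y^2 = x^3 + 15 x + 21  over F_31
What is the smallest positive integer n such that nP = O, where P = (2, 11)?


Compute successive multiples of P until we hit O:
  1P = (2, 11)
  2P = (5, 29)
  3P = (29, 13)
  4P = (8, 23)
  5P = (25, 5)
  6P = (22, 5)
  7P = (26, 21)
  8P = (12, 21)
  ... (continuing to 34P)
  34P = O

ord(P) = 34


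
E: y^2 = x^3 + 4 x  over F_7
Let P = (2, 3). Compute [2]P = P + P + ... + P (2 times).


k = 2 = 10_2 (binary, LSB first: 01)
Double-and-add from P = (2, 3):
  bit 0 = 0: acc unchanged = O
  bit 1 = 1: acc = O + (0, 0) = (0, 0)

2P = (0, 0)


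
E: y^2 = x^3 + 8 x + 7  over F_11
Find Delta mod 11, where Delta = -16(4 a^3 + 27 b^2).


4 a^3 + 27 b^2 = 4*8^3 + 27*7^2 = 2048 + 1323 = 3371
Delta = -16 * (3371) = -53936
Delta mod 11 = 8

Delta = 8 (mod 11)


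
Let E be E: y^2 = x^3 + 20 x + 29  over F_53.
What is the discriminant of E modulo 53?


4 a^3 + 27 b^2 = 4*20^3 + 27*29^2 = 32000 + 22707 = 54707
Delta = -16 * (54707) = -875312
Delta mod 53 = 36

Delta = 36 (mod 53)


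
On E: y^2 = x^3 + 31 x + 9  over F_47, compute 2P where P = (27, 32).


Doubling: s = (3 x1^2 + a) / (2 y1)
s = (3*27^2 + 31) / (2*32) mod 47 = 42
x3 = s^2 - 2 x1 mod 47 = 42^2 - 2*27 = 18
y3 = s (x1 - x3) - y1 mod 47 = 42 * (27 - 18) - 32 = 17

2P = (18, 17)


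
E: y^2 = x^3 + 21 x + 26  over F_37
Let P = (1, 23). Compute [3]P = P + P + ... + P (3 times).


k = 3 = 11_2 (binary, LSB first: 11)
Double-and-add from P = (1, 23):
  bit 0 = 1: acc = O + (1, 23) = (1, 23)
  bit 1 = 1: acc = (1, 23) + (1, 14) = O

3P = O


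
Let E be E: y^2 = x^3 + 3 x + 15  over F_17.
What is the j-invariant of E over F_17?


Delta = -16(4 a^3 + 27 b^2) mod 17 = 12
-1728 * (4 a)^3 = -1728 * (4*3)^3 mod 17 = 15
j = 15 * 12^(-1) mod 17 = 14

j = 14 (mod 17)


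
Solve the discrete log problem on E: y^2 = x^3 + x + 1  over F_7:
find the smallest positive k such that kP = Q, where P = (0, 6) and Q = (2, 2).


Enumerate multiples of P until we hit Q = (2, 2):
  1P = (0, 6)
  2P = (2, 2)
Match found at i = 2.

k = 2


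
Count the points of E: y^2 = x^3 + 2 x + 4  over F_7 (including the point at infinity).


For each x in F_7, count y with y^2 = x^3 + 2 x + 4 mod 7:
  x = 0: RHS = 4, y in [2, 5]  -> 2 point(s)
  x = 1: RHS = 0, y in [0]  -> 1 point(s)
  x = 2: RHS = 2, y in [3, 4]  -> 2 point(s)
  x = 3: RHS = 2, y in [3, 4]  -> 2 point(s)
  x = 6: RHS = 1, y in [1, 6]  -> 2 point(s)
Affine points: 9. Add the point at infinity: total = 10.

#E(F_7) = 10


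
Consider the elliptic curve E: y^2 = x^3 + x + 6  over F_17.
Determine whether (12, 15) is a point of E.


Check whether y^2 = x^3 + 1 x + 6 (mod 17) for (x, y) = (12, 15).
LHS: y^2 = 15^2 mod 17 = 4
RHS: x^3 + 1 x + 6 = 12^3 + 1*12 + 6 mod 17 = 12
LHS != RHS

No, not on the curve


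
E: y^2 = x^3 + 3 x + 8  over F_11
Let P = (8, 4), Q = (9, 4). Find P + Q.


P != Q, so use the chord formula.
s = (y2 - y1) / (x2 - x1) = (0) / (1) mod 11 = 0
x3 = s^2 - x1 - x2 mod 11 = 0^2 - 8 - 9 = 5
y3 = s (x1 - x3) - y1 mod 11 = 0 * (8 - 5) - 4 = 7

P + Q = (5, 7)


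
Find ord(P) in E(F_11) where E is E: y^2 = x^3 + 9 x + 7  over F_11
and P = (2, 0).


Compute successive multiples of P until we hit O:
  1P = (2, 0)
  2P = O

ord(P) = 2


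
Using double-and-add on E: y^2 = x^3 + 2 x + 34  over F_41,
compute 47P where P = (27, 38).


k = 47 = 101111_2 (binary, LSB first: 111101)
Double-and-add from P = (27, 38):
  bit 0 = 1: acc = O + (27, 38) = (27, 38)
  bit 1 = 1: acc = (27, 38) + (26, 14) = (31, 30)
  bit 2 = 1: acc = (31, 30) + (28, 5) = (15, 35)
  bit 3 = 1: acc = (15, 35) + (17, 26) = (19, 24)
  bit 4 = 0: acc unchanged = (19, 24)
  bit 5 = 1: acc = (19, 24) + (29, 39) = (26, 27)

47P = (26, 27)


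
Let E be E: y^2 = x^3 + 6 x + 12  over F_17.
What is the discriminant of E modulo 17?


4 a^3 + 27 b^2 = 4*6^3 + 27*12^2 = 864 + 3888 = 4752
Delta = -16 * (4752) = -76032
Delta mod 17 = 9

Delta = 9 (mod 17)


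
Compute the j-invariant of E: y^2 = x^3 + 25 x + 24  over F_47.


Delta = -16(4 a^3 + 27 b^2) mod 47 = 5
-1728 * (4 a)^3 = -1728 * (4*25)^3 mod 47 = 26
j = 26 * 5^(-1) mod 47 = 24

j = 24 (mod 47)


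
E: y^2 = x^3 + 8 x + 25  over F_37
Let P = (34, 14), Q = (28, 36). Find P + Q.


P != Q, so use the chord formula.
s = (y2 - y1) / (x2 - x1) = (22) / (31) mod 37 = 21
x3 = s^2 - x1 - x2 mod 37 = 21^2 - 34 - 28 = 9
y3 = s (x1 - x3) - y1 mod 37 = 21 * (34 - 9) - 14 = 30

P + Q = (9, 30)


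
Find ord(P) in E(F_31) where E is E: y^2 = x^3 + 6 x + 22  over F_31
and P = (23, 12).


Compute successive multiples of P until we hit O:
  1P = (23, 12)
  2P = (24, 3)
  3P = (3, 25)
  4P = (21, 27)
  5P = (20, 12)
  6P = (19, 19)
  7P = (25, 7)
  8P = (28, 16)
  ... (continuing to 27P)
  27P = O

ord(P) = 27


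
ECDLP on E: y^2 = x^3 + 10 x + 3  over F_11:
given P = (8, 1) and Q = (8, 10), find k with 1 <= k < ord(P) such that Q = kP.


Enumerate multiples of P until we hit Q = (8, 10):
  1P = (8, 1)
  2P = (10, 6)
  3P = (2, 3)
  4P = (6, 2)
  5P = (0, 6)
  6P = (7, 8)
  7P = (1, 5)
  8P = (3, 4)
  9P = (3, 7)
  10P = (1, 6)
  11P = (7, 3)
  12P = (0, 5)
  13P = (6, 9)
  14P = (2, 8)
  15P = (10, 5)
  16P = (8, 10)
Match found at i = 16.

k = 16


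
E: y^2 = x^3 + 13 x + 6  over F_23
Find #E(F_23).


For each x in F_23, count y with y^2 = x^3 + 13 x + 6 mod 23:
  x = 0: RHS = 6, y in [11, 12]  -> 2 point(s)
  x = 3: RHS = 3, y in [7, 16]  -> 2 point(s)
  x = 5: RHS = 12, y in [9, 14]  -> 2 point(s)
  x = 6: RHS = 1, y in [1, 22]  -> 2 point(s)
  x = 7: RHS = 3, y in [7, 16]  -> 2 point(s)
  x = 8: RHS = 1, y in [1, 22]  -> 2 point(s)
  x = 9: RHS = 1, y in [1, 22]  -> 2 point(s)
  x = 10: RHS = 9, y in [3, 20]  -> 2 point(s)
  x = 11: RHS = 8, y in [10, 13]  -> 2 point(s)
  x = 12: RHS = 4, y in [2, 21]  -> 2 point(s)
  x = 13: RHS = 3, y in [7, 16]  -> 2 point(s)
  x = 16: RHS = 9, y in [3, 20]  -> 2 point(s)
  x = 18: RHS = 0, y in [0]  -> 1 point(s)
  x = 20: RHS = 9, y in [3, 20]  -> 2 point(s)
  x = 21: RHS = 18, y in [8, 15]  -> 2 point(s)
Affine points: 29. Add the point at infinity: total = 30.

#E(F_23) = 30


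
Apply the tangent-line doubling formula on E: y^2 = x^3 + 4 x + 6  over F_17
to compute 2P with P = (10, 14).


Doubling: s = (3 x1^2 + a) / (2 y1)
s = (3*10^2 + 4) / (2*14) mod 17 = 6
x3 = s^2 - 2 x1 mod 17 = 6^2 - 2*10 = 16
y3 = s (x1 - x3) - y1 mod 17 = 6 * (10 - 16) - 14 = 1

2P = (16, 1)


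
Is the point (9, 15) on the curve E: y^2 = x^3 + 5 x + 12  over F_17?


Check whether y^2 = x^3 + 5 x + 12 (mod 17) for (x, y) = (9, 15).
LHS: y^2 = 15^2 mod 17 = 4
RHS: x^3 + 5 x + 12 = 9^3 + 5*9 + 12 mod 17 = 4
LHS = RHS

Yes, on the curve


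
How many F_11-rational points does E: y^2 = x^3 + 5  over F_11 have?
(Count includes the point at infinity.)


For each x in F_11, count y with y^2 = x^3 + 0 x + 5 mod 11:
  x = 0: RHS = 5, y in [4, 7]  -> 2 point(s)
  x = 4: RHS = 3, y in [5, 6]  -> 2 point(s)
  x = 5: RHS = 9, y in [3, 8]  -> 2 point(s)
  x = 6: RHS = 1, y in [1, 10]  -> 2 point(s)
  x = 8: RHS = 0, y in [0]  -> 1 point(s)
  x = 10: RHS = 4, y in [2, 9]  -> 2 point(s)
Affine points: 11. Add the point at infinity: total = 12.

#E(F_11) = 12


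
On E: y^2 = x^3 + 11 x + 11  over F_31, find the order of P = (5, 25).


Compute successive multiples of P until we hit O:
  1P = (5, 25)
  2P = (25, 15)
  3P = (9, 8)
  4P = (6, 18)
  5P = (7, 20)
  6P = (2, 14)
  7P = (3, 3)
  8P = (20, 27)
  ... (continuing to 26P)
  26P = O

ord(P) = 26


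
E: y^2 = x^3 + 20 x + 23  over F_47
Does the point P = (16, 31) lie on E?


Check whether y^2 = x^3 + 20 x + 23 (mod 47) for (x, y) = (16, 31).
LHS: y^2 = 31^2 mod 47 = 21
RHS: x^3 + 20 x + 23 = 16^3 + 20*16 + 23 mod 47 = 21
LHS = RHS

Yes, on the curve


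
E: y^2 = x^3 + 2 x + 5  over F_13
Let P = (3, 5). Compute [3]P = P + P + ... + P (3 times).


k = 3 = 11_2 (binary, LSB first: 11)
Double-and-add from P = (3, 5):
  bit 0 = 1: acc = O + (3, 5) = (3, 5)
  bit 1 = 1: acc = (3, 5) + (8, 0) = (3, 8)

3P = (3, 8)


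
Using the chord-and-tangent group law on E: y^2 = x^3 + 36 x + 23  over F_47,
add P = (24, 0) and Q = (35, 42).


P != Q, so use the chord formula.
s = (y2 - y1) / (x2 - x1) = (42) / (11) mod 47 = 38
x3 = s^2 - x1 - x2 mod 47 = 38^2 - 24 - 35 = 22
y3 = s (x1 - x3) - y1 mod 47 = 38 * (24 - 22) - 0 = 29

P + Q = (22, 29)


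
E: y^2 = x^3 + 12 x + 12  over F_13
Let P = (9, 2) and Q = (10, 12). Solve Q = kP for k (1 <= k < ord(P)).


Enumerate multiples of P until we hit Q = (10, 12):
  1P = (9, 2)
  2P = (12, 5)
  3P = (6, 1)
  4P = (1, 5)
  5P = (7, 7)
  6P = (0, 8)
  7P = (3, 7)
  8P = (10, 1)
  9P = (8, 10)
  10P = (8, 3)
  11P = (10, 12)
Match found at i = 11.

k = 11


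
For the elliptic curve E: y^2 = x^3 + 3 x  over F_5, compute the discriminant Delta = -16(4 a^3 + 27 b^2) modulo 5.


4 a^3 + 27 b^2 = 4*3^3 + 27*0^2 = 108 + 0 = 108
Delta = -16 * (108) = -1728
Delta mod 5 = 2

Delta = 2 (mod 5)


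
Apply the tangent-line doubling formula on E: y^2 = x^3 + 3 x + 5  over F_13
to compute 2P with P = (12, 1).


Doubling: s = (3 x1^2 + a) / (2 y1)
s = (3*12^2 + 3) / (2*1) mod 13 = 3
x3 = s^2 - 2 x1 mod 13 = 3^2 - 2*12 = 11
y3 = s (x1 - x3) - y1 mod 13 = 3 * (12 - 11) - 1 = 2

2P = (11, 2)


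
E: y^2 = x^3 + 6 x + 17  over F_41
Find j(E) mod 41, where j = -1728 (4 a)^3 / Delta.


Delta = -16(4 a^3 + 27 b^2) mod 41 = 31
-1728 * (4 a)^3 = -1728 * (4*6)^3 mod 41 = 40
j = 40 * 31^(-1) mod 41 = 37

j = 37 (mod 41)


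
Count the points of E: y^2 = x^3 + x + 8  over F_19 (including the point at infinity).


For each x in F_19, count y with y^2 = x^3 + 1 x + 8 mod 19:
  x = 3: RHS = 0, y in [0]  -> 1 point(s)
  x = 4: RHS = 0, y in [0]  -> 1 point(s)
  x = 5: RHS = 5, y in [9, 10]  -> 2 point(s)
  x = 7: RHS = 16, y in [4, 15]  -> 2 point(s)
  x = 9: RHS = 5, y in [9, 10]  -> 2 point(s)
  x = 10: RHS = 11, y in [7, 12]  -> 2 point(s)
  x = 11: RHS = 1, y in [1, 18]  -> 2 point(s)
  x = 12: RHS = 0, y in [0]  -> 1 point(s)
  x = 14: RHS = 11, y in [7, 12]  -> 2 point(s)
  x = 15: RHS = 16, y in [4, 15]  -> 2 point(s)
  x = 16: RHS = 16, y in [4, 15]  -> 2 point(s)
  x = 17: RHS = 17, y in [6, 13]  -> 2 point(s)
  x = 18: RHS = 6, y in [5, 14]  -> 2 point(s)
Affine points: 23. Add the point at infinity: total = 24.

#E(F_19) = 24


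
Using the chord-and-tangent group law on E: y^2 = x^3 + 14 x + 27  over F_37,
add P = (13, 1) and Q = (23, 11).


P != Q, so use the chord formula.
s = (y2 - y1) / (x2 - x1) = (10) / (10) mod 37 = 1
x3 = s^2 - x1 - x2 mod 37 = 1^2 - 13 - 23 = 2
y3 = s (x1 - x3) - y1 mod 37 = 1 * (13 - 2) - 1 = 10

P + Q = (2, 10)


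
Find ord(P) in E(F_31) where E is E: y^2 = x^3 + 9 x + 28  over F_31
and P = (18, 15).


Compute successive multiples of P until we hit O:
  1P = (18, 15)
  2P = (23, 23)
  3P = (0, 20)
  4P = (17, 14)
  5P = (28, 6)
  6P = (1, 10)
  7P = (30, 7)
  8P = (11, 1)
  ... (continuing to 36P)
  36P = O

ord(P) = 36


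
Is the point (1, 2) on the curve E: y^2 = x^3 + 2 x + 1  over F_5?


Check whether y^2 = x^3 + 2 x + 1 (mod 5) for (x, y) = (1, 2).
LHS: y^2 = 2^2 mod 5 = 4
RHS: x^3 + 2 x + 1 = 1^3 + 2*1 + 1 mod 5 = 4
LHS = RHS

Yes, on the curve


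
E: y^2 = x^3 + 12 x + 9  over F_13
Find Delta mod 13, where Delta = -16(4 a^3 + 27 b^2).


4 a^3 + 27 b^2 = 4*12^3 + 27*9^2 = 6912 + 2187 = 9099
Delta = -16 * (9099) = -145584
Delta mod 13 = 3

Delta = 3 (mod 13)


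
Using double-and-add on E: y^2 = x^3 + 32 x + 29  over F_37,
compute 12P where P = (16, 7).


k = 12 = 1100_2 (binary, LSB first: 0011)
Double-and-add from P = (16, 7):
  bit 0 = 0: acc unchanged = O
  bit 1 = 0: acc unchanged = O
  bit 2 = 1: acc = O + (28, 14) = (28, 14)
  bit 3 = 1: acc = (28, 14) + (7, 35) = (3, 35)

12P = (3, 35)


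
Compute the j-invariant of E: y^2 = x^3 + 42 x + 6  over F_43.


Delta = -16(4 a^3 + 27 b^2) mod 43 = 35
-1728 * (4 a)^3 = -1728 * (4*42)^3 mod 43 = 39
j = 39 * 35^(-1) mod 43 = 22

j = 22 (mod 43)


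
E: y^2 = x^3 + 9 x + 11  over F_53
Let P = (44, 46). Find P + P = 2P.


Doubling: s = (3 x1^2 + a) / (2 y1)
s = (3*44^2 + 9) / (2*46) mod 53 = 35
x3 = s^2 - 2 x1 mod 53 = 35^2 - 2*44 = 24
y3 = s (x1 - x3) - y1 mod 53 = 35 * (44 - 24) - 46 = 18

2P = (24, 18)


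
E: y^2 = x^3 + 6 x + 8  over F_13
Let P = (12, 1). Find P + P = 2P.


Doubling: s = (3 x1^2 + a) / (2 y1)
s = (3*12^2 + 6) / (2*1) mod 13 = 11
x3 = s^2 - 2 x1 mod 13 = 11^2 - 2*12 = 6
y3 = s (x1 - x3) - y1 mod 13 = 11 * (12 - 6) - 1 = 0

2P = (6, 0)


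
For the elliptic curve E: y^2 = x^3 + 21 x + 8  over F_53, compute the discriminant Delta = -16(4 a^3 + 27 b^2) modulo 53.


4 a^3 + 27 b^2 = 4*21^3 + 27*8^2 = 37044 + 1728 = 38772
Delta = -16 * (38772) = -620352
Delta mod 53 = 13

Delta = 13 (mod 53)


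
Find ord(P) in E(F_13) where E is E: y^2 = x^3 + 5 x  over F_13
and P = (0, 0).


Compute successive multiples of P until we hit O:
  1P = (0, 0)
  2P = O

ord(P) = 2


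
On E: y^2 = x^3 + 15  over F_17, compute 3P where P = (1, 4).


k = 3 = 11_2 (binary, LSB first: 11)
Double-and-add from P = (1, 4):
  bit 0 = 1: acc = O + (1, 4) = (1, 4)
  bit 1 = 1: acc = (1, 4) + (0, 7) = (8, 0)

3P = (8, 0)


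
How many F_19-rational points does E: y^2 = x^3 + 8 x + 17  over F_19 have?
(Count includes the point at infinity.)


For each x in F_19, count y with y^2 = x^3 + 8 x + 17 mod 19:
  x = 0: RHS = 17, y in [6, 13]  -> 2 point(s)
  x = 1: RHS = 7, y in [8, 11]  -> 2 point(s)
  x = 3: RHS = 11, y in [7, 12]  -> 2 point(s)
  x = 5: RHS = 11, y in [7, 12]  -> 2 point(s)
  x = 7: RHS = 17, y in [6, 13]  -> 2 point(s)
  x = 8: RHS = 4, y in [2, 17]  -> 2 point(s)
  x = 9: RHS = 1, y in [1, 18]  -> 2 point(s)
  x = 11: RHS = 11, y in [7, 12]  -> 2 point(s)
  x = 12: RHS = 17, y in [6, 13]  -> 2 point(s)
  x = 13: RHS = 0, y in [0]  -> 1 point(s)
  x = 14: RHS = 4, y in [2, 17]  -> 2 point(s)
  x = 15: RHS = 16, y in [4, 15]  -> 2 point(s)
  x = 16: RHS = 4, y in [2, 17]  -> 2 point(s)
Affine points: 25. Add the point at infinity: total = 26.

#E(F_19) = 26


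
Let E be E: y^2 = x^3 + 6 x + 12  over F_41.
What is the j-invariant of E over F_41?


Delta = -16(4 a^3 + 27 b^2) mod 41 = 23
-1728 * (4 a)^3 = -1728 * (4*6)^3 mod 41 = 40
j = 40 * 23^(-1) mod 41 = 16

j = 16 (mod 41)


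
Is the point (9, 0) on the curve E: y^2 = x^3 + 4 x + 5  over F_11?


Check whether y^2 = x^3 + 4 x + 5 (mod 11) for (x, y) = (9, 0).
LHS: y^2 = 0^2 mod 11 = 0
RHS: x^3 + 4 x + 5 = 9^3 + 4*9 + 5 mod 11 = 0
LHS = RHS

Yes, on the curve


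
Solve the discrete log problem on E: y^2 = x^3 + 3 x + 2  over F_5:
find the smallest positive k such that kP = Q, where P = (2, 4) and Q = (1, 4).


Enumerate multiples of P until we hit Q = (1, 4):
  1P = (2, 4)
  2P = (1, 1)
  3P = (1, 4)
Match found at i = 3.

k = 3


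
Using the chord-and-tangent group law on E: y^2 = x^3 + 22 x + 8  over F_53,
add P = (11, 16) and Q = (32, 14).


P != Q, so use the chord formula.
s = (y2 - y1) / (x2 - x1) = (51) / (21) mod 53 = 10
x3 = s^2 - x1 - x2 mod 53 = 10^2 - 11 - 32 = 4
y3 = s (x1 - x3) - y1 mod 53 = 10 * (11 - 4) - 16 = 1

P + Q = (4, 1)


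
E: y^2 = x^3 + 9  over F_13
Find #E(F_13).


For each x in F_13, count y with y^2 = x^3 + 0 x + 9 mod 13:
  x = 0: RHS = 9, y in [3, 10]  -> 2 point(s)
  x = 1: RHS = 10, y in [6, 7]  -> 2 point(s)
  x = 2: RHS = 4, y in [2, 11]  -> 2 point(s)
  x = 3: RHS = 10, y in [6, 7]  -> 2 point(s)
  x = 5: RHS = 4, y in [2, 11]  -> 2 point(s)
  x = 6: RHS = 4, y in [2, 11]  -> 2 point(s)
  x = 7: RHS = 1, y in [1, 12]  -> 2 point(s)
  x = 8: RHS = 1, y in [1, 12]  -> 2 point(s)
  x = 9: RHS = 10, y in [6, 7]  -> 2 point(s)
  x = 11: RHS = 1, y in [1, 12]  -> 2 point(s)
Affine points: 20. Add the point at infinity: total = 21.

#E(F_13) = 21


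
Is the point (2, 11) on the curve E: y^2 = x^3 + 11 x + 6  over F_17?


Check whether y^2 = x^3 + 11 x + 6 (mod 17) for (x, y) = (2, 11).
LHS: y^2 = 11^2 mod 17 = 2
RHS: x^3 + 11 x + 6 = 2^3 + 11*2 + 6 mod 17 = 2
LHS = RHS

Yes, on the curve


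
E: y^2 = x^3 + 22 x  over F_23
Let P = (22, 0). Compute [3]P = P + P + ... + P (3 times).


k = 3 = 11_2 (binary, LSB first: 11)
Double-and-add from P = (22, 0):
  bit 0 = 1: acc = O + (22, 0) = (22, 0)
  bit 1 = 1: acc = (22, 0) + O = (22, 0)

3P = (22, 0)


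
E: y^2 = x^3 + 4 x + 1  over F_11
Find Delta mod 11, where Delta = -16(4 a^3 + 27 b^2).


4 a^3 + 27 b^2 = 4*4^3 + 27*1^2 = 256 + 27 = 283
Delta = -16 * (283) = -4528
Delta mod 11 = 4

Delta = 4 (mod 11)


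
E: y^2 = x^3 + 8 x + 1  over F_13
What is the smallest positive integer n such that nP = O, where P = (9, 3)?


Compute successive multiples of P until we hit O:
  1P = (9, 3)
  2P = (7, 7)
  3P = (1, 7)
  4P = (0, 12)
  5P = (5, 6)
  6P = (2, 8)
  7P = (11, 4)
  8P = (3, 0)
  ... (continuing to 16P)
  16P = O

ord(P) = 16


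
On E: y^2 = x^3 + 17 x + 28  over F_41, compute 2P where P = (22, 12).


Doubling: s = (3 x1^2 + a) / (2 y1)
s = (3*22^2 + 17) / (2*12) mod 41 = 39
x3 = s^2 - 2 x1 mod 41 = 39^2 - 2*22 = 1
y3 = s (x1 - x3) - y1 mod 41 = 39 * (22 - 1) - 12 = 28

2P = (1, 28)


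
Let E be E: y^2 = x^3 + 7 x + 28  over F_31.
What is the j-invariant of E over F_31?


Delta = -16(4 a^3 + 27 b^2) mod 31 = 14
-1728 * (4 a)^3 = -1728 * (4*7)^3 mod 31 = 1
j = 1 * 14^(-1) mod 31 = 20

j = 20 (mod 31)


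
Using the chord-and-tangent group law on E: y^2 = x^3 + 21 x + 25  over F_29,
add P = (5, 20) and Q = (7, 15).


P != Q, so use the chord formula.
s = (y2 - y1) / (x2 - x1) = (24) / (2) mod 29 = 12
x3 = s^2 - x1 - x2 mod 29 = 12^2 - 5 - 7 = 16
y3 = s (x1 - x3) - y1 mod 29 = 12 * (5 - 16) - 20 = 22

P + Q = (16, 22)


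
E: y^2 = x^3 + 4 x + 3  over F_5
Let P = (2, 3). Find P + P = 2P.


Doubling: s = (3 x1^2 + a) / (2 y1)
s = (3*2^2 + 4) / (2*3) mod 5 = 1
x3 = s^2 - 2 x1 mod 5 = 1^2 - 2*2 = 2
y3 = s (x1 - x3) - y1 mod 5 = 1 * (2 - 2) - 3 = 2

2P = (2, 2)


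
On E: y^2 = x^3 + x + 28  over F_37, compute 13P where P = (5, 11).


k = 13 = 1101_2 (binary, LSB first: 1011)
Double-and-add from P = (5, 11):
  bit 0 = 1: acc = O + (5, 11) = (5, 11)
  bit 1 = 0: acc unchanged = (5, 11)
  bit 2 = 1: acc = (5, 11) + (1, 17) = (24, 36)
  bit 3 = 1: acc = (24, 36) + (8, 17) = (8, 20)

13P = (8, 20)


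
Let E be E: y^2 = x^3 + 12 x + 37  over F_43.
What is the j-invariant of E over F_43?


Delta = -16(4 a^3 + 27 b^2) mod 43 = 18
-1728 * (4 a)^3 = -1728 * (4*12)^3 mod 43 = 32
j = 32 * 18^(-1) mod 43 = 40

j = 40 (mod 43)


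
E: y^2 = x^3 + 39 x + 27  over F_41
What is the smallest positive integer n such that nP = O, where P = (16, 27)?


Compute successive multiples of P until we hit O:
  1P = (16, 27)
  2P = (10, 8)
  3P = (33, 8)
  4P = (29, 2)
  5P = (39, 33)
  6P = (18, 1)
  7P = (12, 3)
  8P = (8, 21)
  ... (continuing to 36P)
  36P = O

ord(P) = 36


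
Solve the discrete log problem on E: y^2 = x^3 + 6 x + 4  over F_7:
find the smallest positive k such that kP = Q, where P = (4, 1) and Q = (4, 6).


Enumerate multiples of P until we hit Q = (4, 6):
  1P = (4, 1)
  2P = (0, 2)
  3P = (0, 5)
  4P = (4, 6)
Match found at i = 4.

k = 4
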